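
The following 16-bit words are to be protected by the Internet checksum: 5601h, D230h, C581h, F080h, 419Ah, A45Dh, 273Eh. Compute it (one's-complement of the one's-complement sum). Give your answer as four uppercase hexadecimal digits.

1495

One's-complement addition (fold any carry out of bit 15 back into bit 0):
  0x5601 + 0xD230 = 0x12831 → wrap carry → 0x2832
  0x2832 + 0xC581 = 0x0EDB3
  0xEDB3 + 0xF080 = 0x1DE33 → wrap carry → 0xDE34
  0xDE34 + 0x419A = 0x11FCE → wrap carry → 0x1FCF
  0x1FCF + 0xA45D = 0x0C42C
  0xC42C + 0x273E = 0x0EB6A
One's-complement sum = 0xEB6A.
Checksum = ~0xEB6A & 0xFFFF = 0x1495.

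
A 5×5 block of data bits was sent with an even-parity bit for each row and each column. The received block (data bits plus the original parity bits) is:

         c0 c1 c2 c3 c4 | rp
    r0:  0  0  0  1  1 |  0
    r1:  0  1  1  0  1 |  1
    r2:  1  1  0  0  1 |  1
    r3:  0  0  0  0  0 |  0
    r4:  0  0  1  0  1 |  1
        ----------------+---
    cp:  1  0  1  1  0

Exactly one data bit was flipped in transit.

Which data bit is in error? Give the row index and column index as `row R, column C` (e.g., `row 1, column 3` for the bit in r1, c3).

row 4, column 2

Recompute each row's even parity and compare to rp:
  r0: data parity 0, sent rp 0 → ok
  r1: data parity 1, sent rp 1 → ok
  r2: data parity 1, sent rp 1 → ok
  r3: data parity 0, sent rp 0 → ok
  r4: data parity 0, sent rp 1 → mismatch
Recompute each column's even parity and compare to cp:
  c0: data parity 1, sent cp 1 → ok
  c1: data parity 0, sent cp 0 → ok
  c2: data parity 0, sent cp 1 → mismatch
  c3: data parity 1, sent cp 1 → ok
  c4: data parity 0, sent cp 0 → ok
Exactly one row (r4) and one column (c2) fail → the flipped bit is at their intersection.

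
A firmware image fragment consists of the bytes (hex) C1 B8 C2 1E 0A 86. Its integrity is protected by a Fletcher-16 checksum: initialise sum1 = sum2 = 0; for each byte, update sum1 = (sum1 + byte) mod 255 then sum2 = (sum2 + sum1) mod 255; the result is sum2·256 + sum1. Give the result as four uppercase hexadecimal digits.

26EB

Running sums (mod 255):
  after byte 0 (C1): sum1=193, sum2=193
  after byte 1 (B8): sum1=122, sum2=60
  after byte 2 (C2): sum1=61, sum2=121
  after byte 3 (1E): sum1=91, sum2=212
  after byte 4 (0A): sum1=101, sum2=58
  after byte 5 (86): sum1=235, sum2=38
Checksum = sum2·256 + sum1 = 38·256 + 235 = 9963 = 0x26EB.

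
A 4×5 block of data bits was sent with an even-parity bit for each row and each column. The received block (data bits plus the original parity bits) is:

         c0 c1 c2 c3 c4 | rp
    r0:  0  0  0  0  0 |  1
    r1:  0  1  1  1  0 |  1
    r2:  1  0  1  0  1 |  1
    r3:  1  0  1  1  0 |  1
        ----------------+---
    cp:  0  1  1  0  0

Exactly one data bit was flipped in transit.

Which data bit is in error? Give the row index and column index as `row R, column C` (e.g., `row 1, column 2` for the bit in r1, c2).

row 0, column 4

Recompute each row's even parity and compare to rp:
  r0: data parity 0, sent rp 1 → mismatch
  r1: data parity 1, sent rp 1 → ok
  r2: data parity 1, sent rp 1 → ok
  r3: data parity 1, sent rp 1 → ok
Recompute each column's even parity and compare to cp:
  c0: data parity 0, sent cp 0 → ok
  c1: data parity 1, sent cp 1 → ok
  c2: data parity 1, sent cp 1 → ok
  c3: data parity 0, sent cp 0 → ok
  c4: data parity 1, sent cp 0 → mismatch
Exactly one row (r0) and one column (c4) fail → the flipped bit is at their intersection.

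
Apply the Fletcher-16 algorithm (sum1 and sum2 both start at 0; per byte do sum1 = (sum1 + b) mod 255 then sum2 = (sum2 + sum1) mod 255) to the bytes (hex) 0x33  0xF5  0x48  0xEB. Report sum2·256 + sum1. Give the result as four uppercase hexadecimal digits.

2B5D

Running sums (mod 255):
  after byte 0 (0x33): sum1=51, sum2=51
  after byte 1 (0xF5): sum1=41, sum2=92
  after byte 2 (0x48): sum1=113, sum2=205
  after byte 3 (0xEB): sum1=93, sum2=43
Checksum = sum2·256 + sum1 = 43·256 + 93 = 11101 = 0x2B5D.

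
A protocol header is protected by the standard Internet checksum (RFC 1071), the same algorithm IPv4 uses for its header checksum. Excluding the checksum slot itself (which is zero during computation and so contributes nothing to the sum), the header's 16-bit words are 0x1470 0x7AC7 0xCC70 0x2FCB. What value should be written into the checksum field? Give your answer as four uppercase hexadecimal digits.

One's-complement addition (fold any carry out of bit 15 back into bit 0):
  0x1470 + 0x7AC7 = 0x08F37
  0x8F37 + 0xCC70 = 0x15BA7 → wrap carry → 0x5BA8
  0x5BA8 + 0x2FCB = 0x08B73
One's-complement sum = 0x8B73.
Checksum = ~0x8B73 & 0xFFFF = 0x748C.

748C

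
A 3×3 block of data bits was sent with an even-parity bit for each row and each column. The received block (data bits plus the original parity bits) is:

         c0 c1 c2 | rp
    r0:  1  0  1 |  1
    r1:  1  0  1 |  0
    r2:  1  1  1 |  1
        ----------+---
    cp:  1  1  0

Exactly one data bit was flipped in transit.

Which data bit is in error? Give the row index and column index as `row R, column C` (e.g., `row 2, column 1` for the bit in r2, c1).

row 0, column 2

Recompute each row's even parity and compare to rp:
  r0: data parity 0, sent rp 1 → mismatch
  r1: data parity 0, sent rp 0 → ok
  r2: data parity 1, sent rp 1 → ok
Recompute each column's even parity and compare to cp:
  c0: data parity 1, sent cp 1 → ok
  c1: data parity 1, sent cp 1 → ok
  c2: data parity 1, sent cp 0 → mismatch
Exactly one row (r0) and one column (c2) fail → the flipped bit is at their intersection.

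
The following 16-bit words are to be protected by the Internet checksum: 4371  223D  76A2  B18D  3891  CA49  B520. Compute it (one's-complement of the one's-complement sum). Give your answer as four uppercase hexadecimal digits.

BA25

One's-complement addition (fold any carry out of bit 15 back into bit 0):
  0x4371 + 0x223D = 0x065AE
  0x65AE + 0x76A2 = 0x0DC50
  0xDC50 + 0xB18D = 0x18DDD → wrap carry → 0x8DDE
  0x8DDE + 0x3891 = 0x0C66F
  0xC66F + 0xCA49 = 0x190B8 → wrap carry → 0x90B9
  0x90B9 + 0xB520 = 0x145D9 → wrap carry → 0x45DA
One's-complement sum = 0x45DA.
Checksum = ~0x45DA & 0xFFFF = 0xBA25.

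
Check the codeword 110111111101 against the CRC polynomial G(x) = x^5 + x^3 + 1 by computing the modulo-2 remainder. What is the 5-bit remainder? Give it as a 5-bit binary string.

01101

Modulo-2 division of 110111111101 by 101001:
  pos 0: 110111 XOR 101001 = 011110
  pos 1: 111101 XOR 101001 = 010100
  pos 2: 101001 XOR 101001 = 000000
Remainder = 01101 (nonzero — an error is detected).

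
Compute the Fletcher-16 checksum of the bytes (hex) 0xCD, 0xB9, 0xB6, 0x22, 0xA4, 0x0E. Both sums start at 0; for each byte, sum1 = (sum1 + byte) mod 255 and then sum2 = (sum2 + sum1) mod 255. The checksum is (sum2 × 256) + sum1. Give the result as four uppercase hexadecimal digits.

Running sums (mod 255):
  after byte 0 (0xCD): sum1=205, sum2=205
  after byte 1 (0xB9): sum1=135, sum2=85
  after byte 2 (0xB6): sum1=62, sum2=147
  after byte 3 (0x22): sum1=96, sum2=243
  after byte 4 (0xA4): sum1=5, sum2=248
  after byte 5 (0x0E): sum1=19, sum2=12
Checksum = sum2·256 + sum1 = 12·256 + 19 = 3091 = 0x0C13.

0C13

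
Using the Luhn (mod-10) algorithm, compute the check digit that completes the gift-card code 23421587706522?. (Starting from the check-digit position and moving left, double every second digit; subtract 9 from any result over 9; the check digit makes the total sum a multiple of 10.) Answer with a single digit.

Partial digits right→left: 2 2 5 6 0 7 7 8 5 1 2 4 3 2
Double every second digit counting from the check-digit position (so the 1st, 3rd, 5th, ... of the partial from the right).
  doubled (with −9 where >9): 4 1 0 5 1 4 6 → sum 21
  kept as-is: 2 6 7 8 1 4 2 → sum 30
Total = 21 + 30 = 51.
Check digit = (10 − (51 mod 10)) mod 10 = 9.

9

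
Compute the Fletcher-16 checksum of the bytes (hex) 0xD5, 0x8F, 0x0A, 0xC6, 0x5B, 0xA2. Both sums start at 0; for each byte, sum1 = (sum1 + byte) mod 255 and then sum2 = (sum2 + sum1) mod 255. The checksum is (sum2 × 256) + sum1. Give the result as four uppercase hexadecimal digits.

A634

Running sums (mod 255):
  after byte 0 (0xD5): sum1=213, sum2=213
  after byte 1 (0x8F): sum1=101, sum2=59
  after byte 2 (0x0A): sum1=111, sum2=170
  after byte 3 (0xC6): sum1=54, sum2=224
  after byte 4 (0x5B): sum1=145, sum2=114
  after byte 5 (0xA2): sum1=52, sum2=166
Checksum = sum2·256 + sum1 = 166·256 + 52 = 42548 = 0xA634.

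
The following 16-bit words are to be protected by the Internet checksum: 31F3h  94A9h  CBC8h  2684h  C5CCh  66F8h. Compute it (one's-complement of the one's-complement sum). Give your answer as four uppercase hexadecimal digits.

1A51

One's-complement addition (fold any carry out of bit 15 back into bit 0):
  0x31F3 + 0x94A9 = 0x0C69C
  0xC69C + 0xCBC8 = 0x19264 → wrap carry → 0x9265
  0x9265 + 0x2684 = 0x0B8E9
  0xB8E9 + 0xC5CC = 0x17EB5 → wrap carry → 0x7EB6
  0x7EB6 + 0x66F8 = 0x0E5AE
One's-complement sum = 0xE5AE.
Checksum = ~0xE5AE & 0xFFFF = 0x1A51.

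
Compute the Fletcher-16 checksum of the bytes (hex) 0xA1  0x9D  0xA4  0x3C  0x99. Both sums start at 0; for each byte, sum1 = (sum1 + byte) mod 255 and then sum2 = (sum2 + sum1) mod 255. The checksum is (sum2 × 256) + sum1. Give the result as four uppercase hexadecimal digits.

9EB9

Running sums (mod 255):
  after byte 0 (0xA1): sum1=161, sum2=161
  after byte 1 (0x9D): sum1=63, sum2=224
  after byte 2 (0xA4): sum1=227, sum2=196
  after byte 3 (0x3C): sum1=32, sum2=228
  after byte 4 (0x99): sum1=185, sum2=158
Checksum = sum2·256 + sum1 = 158·256 + 185 = 40633 = 0x9EB9.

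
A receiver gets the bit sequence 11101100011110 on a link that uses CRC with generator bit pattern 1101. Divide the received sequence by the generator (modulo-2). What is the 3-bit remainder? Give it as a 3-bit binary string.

000

Modulo-2 division of 11101100011110 by 1101:
  pos 0: 1110 XOR 1101 = 0011
  pos 2: 1111 XOR 1101 = 0010
  pos 4: 1000 XOR 1101 = 0101
  pos 5: 1010 XOR 1101 = 0111
  pos 6: 1111 XOR 1101 = 0010
  pos 8: 1011 XOR 1101 = 0110
  pos 9: 1101 XOR 1101 = 0000
Remainder = 000 (zero — the frame passes the CRC check).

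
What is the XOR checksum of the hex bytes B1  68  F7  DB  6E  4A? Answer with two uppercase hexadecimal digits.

D1

XOR the bytes together:
  start with 0xB1
  0xB1 ⊕ 0x68 = 0xD9
  0xD9 ⊕ 0xF7 = 0x2E
  0x2E ⊕ 0xDB = 0xF5
  0xF5 ⊕ 0x6E = 0x9B
  0x9B ⊕ 0x4A = 0xD1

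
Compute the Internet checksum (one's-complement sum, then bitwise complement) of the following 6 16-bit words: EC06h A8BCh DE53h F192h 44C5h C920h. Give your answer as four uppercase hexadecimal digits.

8D6F

One's-complement addition (fold any carry out of bit 15 back into bit 0):
  0xEC06 + 0xA8BC = 0x194C2 → wrap carry → 0x94C3
  0x94C3 + 0xDE53 = 0x17316 → wrap carry → 0x7317
  0x7317 + 0xF192 = 0x164A9 → wrap carry → 0x64AA
  0x64AA + 0x44C5 = 0x0A96F
  0xA96F + 0xC920 = 0x1728F → wrap carry → 0x7290
One's-complement sum = 0x7290.
Checksum = ~0x7290 & 0xFFFF = 0x8D6F.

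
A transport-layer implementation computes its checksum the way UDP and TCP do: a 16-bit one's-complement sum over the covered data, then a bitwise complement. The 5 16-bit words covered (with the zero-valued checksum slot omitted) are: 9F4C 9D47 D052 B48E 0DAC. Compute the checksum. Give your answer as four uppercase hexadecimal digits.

One's-complement addition (fold any carry out of bit 15 back into bit 0):
  0x9F4C + 0x9D47 = 0x13C93 → wrap carry → 0x3C94
  0x3C94 + 0xD052 = 0x10CE6 → wrap carry → 0x0CE7
  0x0CE7 + 0xB48E = 0x0C175
  0xC175 + 0x0DAC = 0x0CF21
One's-complement sum = 0xCF21.
Checksum = ~0xCF21 & 0xFFFF = 0x30DE.

30DE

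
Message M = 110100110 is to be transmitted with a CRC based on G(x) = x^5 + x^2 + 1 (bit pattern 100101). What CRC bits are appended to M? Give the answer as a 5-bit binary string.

Append 5 zeros: 11010011000000. Divide by 100101 (XOR where the leading bit is 1):
  pos 0: 110100 XOR 100101 = 010001
  pos 1: 100011 XOR 100101 = 000110
  pos 4: 110100 XOR 100101 = 010001
  pos 5: 100010 XOR 100101 = 000111
  pos 8: 111000 XOR 100101 = 011101
Remainder (last 5 bits) = 11101. This is the CRC / FCS.

11101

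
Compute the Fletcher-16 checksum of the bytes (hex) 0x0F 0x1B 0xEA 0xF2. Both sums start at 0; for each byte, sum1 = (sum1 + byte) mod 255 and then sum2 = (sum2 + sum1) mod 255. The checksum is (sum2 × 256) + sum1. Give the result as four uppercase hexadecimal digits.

Running sums (mod 255):
  after byte 0 (0x0F): sum1=15, sum2=15
  after byte 1 (0x1B): sum1=42, sum2=57
  after byte 2 (0xEA): sum1=21, sum2=78
  after byte 3 (0xF2): sum1=8, sum2=86
Checksum = sum2·256 + sum1 = 86·256 + 8 = 22024 = 0x5608.

5608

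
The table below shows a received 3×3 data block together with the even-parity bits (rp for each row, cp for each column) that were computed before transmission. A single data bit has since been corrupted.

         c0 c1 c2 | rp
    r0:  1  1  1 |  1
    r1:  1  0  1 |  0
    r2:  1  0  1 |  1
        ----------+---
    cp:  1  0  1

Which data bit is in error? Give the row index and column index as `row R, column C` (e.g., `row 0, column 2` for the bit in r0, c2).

Recompute each row's even parity and compare to rp:
  r0: data parity 1, sent rp 1 → ok
  r1: data parity 0, sent rp 0 → ok
  r2: data parity 0, sent rp 1 → mismatch
Recompute each column's even parity and compare to cp:
  c0: data parity 1, sent cp 1 → ok
  c1: data parity 1, sent cp 0 → mismatch
  c2: data parity 1, sent cp 1 → ok
Exactly one row (r2) and one column (c1) fail → the flipped bit is at their intersection.

row 2, column 1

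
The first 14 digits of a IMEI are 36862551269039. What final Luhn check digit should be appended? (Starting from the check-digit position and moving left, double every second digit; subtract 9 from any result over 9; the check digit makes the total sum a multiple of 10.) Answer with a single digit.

Partial digits right→left: 9 3 0 9 6 2 1 5 5 2 6 8 6 3
Double every second digit counting from the check-digit position (so the 1st, 3rd, 5th, ... of the partial from the right).
  doubled (with −9 where >9): 9 0 3 2 1 3 3 → sum 21
  kept as-is: 3 9 2 5 2 8 3 → sum 32
Total = 21 + 32 = 53.
Check digit = (10 − (53 mod 10)) mod 10 = 7.

7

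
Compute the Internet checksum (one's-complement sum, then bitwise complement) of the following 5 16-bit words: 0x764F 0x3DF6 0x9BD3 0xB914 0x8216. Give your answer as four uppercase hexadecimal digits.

74BB

One's-complement addition (fold any carry out of bit 15 back into bit 0):
  0x764F + 0x3DF6 = 0x0B445
  0xB445 + 0x9BD3 = 0x15018 → wrap carry → 0x5019
  0x5019 + 0xB914 = 0x1092D → wrap carry → 0x092E
  0x092E + 0x8216 = 0x08B44
One's-complement sum = 0x8B44.
Checksum = ~0x8B44 & 0xFFFF = 0x74BB.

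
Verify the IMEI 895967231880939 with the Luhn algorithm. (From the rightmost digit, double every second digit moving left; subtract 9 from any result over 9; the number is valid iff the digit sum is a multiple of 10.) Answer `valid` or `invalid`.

From the right, keep odd positions and double even positions (subtract 9 from any doubled value over 9):
  doubled (positions 2,4,...): 6 0 7 6 5 9 9 → sum 42
  kept (positions 1,3,...): 9 9 8 1 2 6 5 8 → sum 48
Total = 90.
90 mod 10 = 0, so the number is valid.

valid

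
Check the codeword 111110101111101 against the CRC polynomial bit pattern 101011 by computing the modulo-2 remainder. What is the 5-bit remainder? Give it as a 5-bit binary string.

Modulo-2 division of 111110101111101 by 101011:
  pos 0: 111110 XOR 101011 = 010101
  pos 1: 101011 XOR 101011 = 000000
  pos 8: 111110 XOR 101011 = 010101
  pos 9: 101011 XOR 101011 = 000000
Remainder = 00000 (zero — the frame passes the CRC check).

00000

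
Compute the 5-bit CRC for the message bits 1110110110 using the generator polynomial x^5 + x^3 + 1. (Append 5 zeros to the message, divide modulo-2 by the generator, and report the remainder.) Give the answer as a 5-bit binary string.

11001

Append 5 zeros: 111011011000000. Divide by 101001 (XOR where the leading bit is 1):
  pos 0: 111011 XOR 101001 = 010010
  pos 1: 100100 XOR 101001 = 001101
  pos 3: 110111 XOR 101001 = 011110
  pos 4: 111100 XOR 101001 = 010101
  pos 5: 101010 XOR 101001 = 000011
  pos 9: 110000 XOR 101001 = 011001
Remainder (last 5 bits) = 11001. This is the CRC / FCS.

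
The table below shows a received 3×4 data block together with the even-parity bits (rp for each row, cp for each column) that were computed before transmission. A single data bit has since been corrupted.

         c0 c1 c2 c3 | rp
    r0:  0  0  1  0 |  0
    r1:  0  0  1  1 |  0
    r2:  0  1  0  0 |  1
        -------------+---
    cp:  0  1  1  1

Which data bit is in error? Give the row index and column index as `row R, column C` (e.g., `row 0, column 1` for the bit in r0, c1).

Recompute each row's even parity and compare to rp:
  r0: data parity 1, sent rp 0 → mismatch
  r1: data parity 0, sent rp 0 → ok
  r2: data parity 1, sent rp 1 → ok
Recompute each column's even parity and compare to cp:
  c0: data parity 0, sent cp 0 → ok
  c1: data parity 1, sent cp 1 → ok
  c2: data parity 0, sent cp 1 → mismatch
  c3: data parity 1, sent cp 1 → ok
Exactly one row (r0) and one column (c2) fail → the flipped bit is at their intersection.

row 0, column 2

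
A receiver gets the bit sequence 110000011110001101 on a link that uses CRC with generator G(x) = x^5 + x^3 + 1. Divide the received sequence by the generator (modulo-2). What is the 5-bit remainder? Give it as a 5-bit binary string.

00000

Modulo-2 division of 110000011110001101 by 101001:
  pos 0: 110000 XOR 101001 = 011001
  pos 1: 110010 XOR 101001 = 011011
  pos 2: 110111 XOR 101001 = 011110
  pos 3: 111101 XOR 101001 = 010100
  pos 4: 101001 XOR 101001 = 000000
  pos 10: 100011 XOR 101001 = 001010
  pos 12: 101001 XOR 101001 = 000000
Remainder = 00000 (zero — the frame passes the CRC check).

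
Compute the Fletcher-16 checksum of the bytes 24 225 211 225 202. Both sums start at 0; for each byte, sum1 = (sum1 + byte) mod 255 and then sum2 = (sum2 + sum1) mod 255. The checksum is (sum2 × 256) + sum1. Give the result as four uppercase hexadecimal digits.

Running sums (mod 255):
  after byte 0 (24): sum1=24, sum2=24
  after byte 1 (225): sum1=249, sum2=18
  after byte 2 (211): sum1=205, sum2=223
  after byte 3 (225): sum1=175, sum2=143
  after byte 4 (202): sum1=122, sum2=10
Checksum = sum2·256 + sum1 = 10·256 + 122 = 2682 = 0x0A7A.

0A7A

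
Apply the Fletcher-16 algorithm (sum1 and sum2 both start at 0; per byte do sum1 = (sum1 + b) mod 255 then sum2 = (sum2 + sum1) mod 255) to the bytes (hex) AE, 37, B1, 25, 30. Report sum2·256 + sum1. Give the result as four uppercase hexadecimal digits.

D5EC

Running sums (mod 255):
  after byte 0 (AE): sum1=174, sum2=174
  after byte 1 (37): sum1=229, sum2=148
  after byte 2 (B1): sum1=151, sum2=44
  after byte 3 (25): sum1=188, sum2=232
  after byte 4 (30): sum1=236, sum2=213
Checksum = sum2·256 + sum1 = 213·256 + 236 = 54764 = 0xD5EC.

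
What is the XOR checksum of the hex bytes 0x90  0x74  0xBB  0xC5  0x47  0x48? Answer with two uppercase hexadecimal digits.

XOR the bytes together:
  start with 0x90
  0x90 ⊕ 0x74 = 0xE4
  0xE4 ⊕ 0xBB = 0x5F
  0x5F ⊕ 0xC5 = 0x9A
  0x9A ⊕ 0x47 = 0xDD
  0xDD ⊕ 0x48 = 0x95

95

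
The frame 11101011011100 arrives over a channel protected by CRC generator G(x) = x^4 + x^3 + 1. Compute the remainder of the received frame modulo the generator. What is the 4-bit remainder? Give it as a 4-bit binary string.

Modulo-2 division of 11101011011100 by 11001:
  pos 0: 11101 XOR 11001 = 00100
  pos 2: 10001 XOR 11001 = 01000
  pos 3: 10001 XOR 11001 = 01000
  pos 4: 10000 XOR 11001 = 01001
  pos 5: 10011 XOR 11001 = 01010
  pos 6: 10101 XOR 11001 = 01100
  pos 7: 11001 XOR 11001 = 00000
Remainder = 0000 (zero — the frame passes the CRC check).

0000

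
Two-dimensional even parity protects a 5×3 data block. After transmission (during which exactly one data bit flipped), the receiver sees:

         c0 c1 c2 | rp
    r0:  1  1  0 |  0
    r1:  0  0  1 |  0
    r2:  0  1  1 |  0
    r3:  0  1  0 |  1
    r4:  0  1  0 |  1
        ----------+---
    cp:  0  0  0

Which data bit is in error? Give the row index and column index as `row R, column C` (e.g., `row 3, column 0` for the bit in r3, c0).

Recompute each row's even parity and compare to rp:
  r0: data parity 0, sent rp 0 → ok
  r1: data parity 1, sent rp 0 → mismatch
  r2: data parity 0, sent rp 0 → ok
  r3: data parity 1, sent rp 1 → ok
  r4: data parity 1, sent rp 1 → ok
Recompute each column's even parity and compare to cp:
  c0: data parity 1, sent cp 0 → mismatch
  c1: data parity 0, sent cp 0 → ok
  c2: data parity 0, sent cp 0 → ok
Exactly one row (r1) and one column (c0) fail → the flipped bit is at their intersection.

row 1, column 0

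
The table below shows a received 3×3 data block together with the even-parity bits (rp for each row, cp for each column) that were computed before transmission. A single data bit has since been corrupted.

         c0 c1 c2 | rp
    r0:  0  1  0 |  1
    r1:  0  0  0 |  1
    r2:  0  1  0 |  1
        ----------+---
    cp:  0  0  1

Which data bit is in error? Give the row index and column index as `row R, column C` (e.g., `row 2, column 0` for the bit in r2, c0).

Recompute each row's even parity and compare to rp:
  r0: data parity 1, sent rp 1 → ok
  r1: data parity 0, sent rp 1 → mismatch
  r2: data parity 1, sent rp 1 → ok
Recompute each column's even parity and compare to cp:
  c0: data parity 0, sent cp 0 → ok
  c1: data parity 0, sent cp 0 → ok
  c2: data parity 0, sent cp 1 → mismatch
Exactly one row (r1) and one column (c2) fail → the flipped bit is at their intersection.

row 1, column 2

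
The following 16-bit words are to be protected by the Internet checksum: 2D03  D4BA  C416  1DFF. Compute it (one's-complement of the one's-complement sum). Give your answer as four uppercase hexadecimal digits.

1C2C

One's-complement addition (fold any carry out of bit 15 back into bit 0):
  0x2D03 + 0xD4BA = 0x101BD → wrap carry → 0x01BE
  0x01BE + 0xC416 = 0x0C5D4
  0xC5D4 + 0x1DFF = 0x0E3D3
One's-complement sum = 0xE3D3.
Checksum = ~0xE3D3 & 0xFFFF = 0x1C2C.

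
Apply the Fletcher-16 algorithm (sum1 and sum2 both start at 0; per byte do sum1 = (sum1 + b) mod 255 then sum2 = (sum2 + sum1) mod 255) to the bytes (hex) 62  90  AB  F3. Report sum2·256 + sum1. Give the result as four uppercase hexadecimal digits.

Running sums (mod 255):
  after byte 0 (62): sum1=98, sum2=98
  after byte 1 (90): sum1=242, sum2=85
  after byte 2 (AB): sum1=158, sum2=243
  after byte 3 (F3): sum1=146, sum2=134
Checksum = sum2·256 + sum1 = 134·256 + 146 = 34450 = 0x8692.

8692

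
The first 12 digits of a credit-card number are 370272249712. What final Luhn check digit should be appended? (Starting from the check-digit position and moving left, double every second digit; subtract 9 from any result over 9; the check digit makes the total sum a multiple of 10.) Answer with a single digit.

Partial digits right→left: 2 1 7 9 4 2 2 7 2 0 7 3
Double every second digit counting from the check-digit position (so the 1st, 3rd, 5th, ... of the partial from the right).
  doubled (with −9 where >9): 4 5 8 4 4 5 → sum 30
  kept as-is: 1 9 2 7 0 3 → sum 22
Total = 30 + 22 = 52.
Check digit = (10 − (52 mod 10)) mod 10 = 8.

8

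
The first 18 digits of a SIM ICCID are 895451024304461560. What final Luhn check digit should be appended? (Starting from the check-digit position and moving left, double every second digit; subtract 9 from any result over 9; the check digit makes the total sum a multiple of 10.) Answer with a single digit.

Partial digits right→left: 0 6 5 1 6 4 4 0 3 4 2 0 1 5 4 5 9 8
Double every second digit counting from the check-digit position (so the 1st, 3rd, 5th, ... of the partial from the right).
  doubled (with −9 where >9): 0 1 3 8 6 4 2 8 9 → sum 41
  kept as-is: 6 1 4 0 4 0 5 5 8 → sum 33
Total = 41 + 33 = 74.
Check digit = (10 − (74 mod 10)) mod 10 = 6.

6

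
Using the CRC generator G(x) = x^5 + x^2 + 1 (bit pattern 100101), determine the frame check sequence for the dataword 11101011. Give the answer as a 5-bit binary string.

11010

Append 5 zeros: 1110101100000. Divide by 100101 (XOR where the leading bit is 1):
  pos 0: 111010 XOR 100101 = 011111
  pos 1: 111111 XOR 100101 = 011010
  pos 2: 110101 XOR 100101 = 010000
  pos 3: 100000 XOR 100101 = 000101
  pos 6: 101000 XOR 100101 = 001101
Remainder (last 5 bits) = 11010. This is the CRC / FCS.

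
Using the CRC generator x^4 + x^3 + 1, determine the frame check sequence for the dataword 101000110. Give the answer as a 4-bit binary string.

Append 4 zeros: 1010001100000. Divide by 11001 (XOR where the leading bit is 1):
  pos 0: 10100 XOR 11001 = 01101
  pos 1: 11010 XOR 11001 = 00011
  pos 4: 11110 XOR 11001 = 00111
  pos 6: 11100 XOR 11001 = 00101
  pos 8: 10100 XOR 11001 = 01101
Remainder (last 4 bits) = 1101. This is the CRC / FCS.

1101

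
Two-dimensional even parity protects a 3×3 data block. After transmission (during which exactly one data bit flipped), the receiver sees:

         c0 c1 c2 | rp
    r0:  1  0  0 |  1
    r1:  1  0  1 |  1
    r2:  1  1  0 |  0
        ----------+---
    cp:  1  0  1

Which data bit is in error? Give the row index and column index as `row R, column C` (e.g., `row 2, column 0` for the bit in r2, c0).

row 1, column 1

Recompute each row's even parity and compare to rp:
  r0: data parity 1, sent rp 1 → ok
  r1: data parity 0, sent rp 1 → mismatch
  r2: data parity 0, sent rp 0 → ok
Recompute each column's even parity and compare to cp:
  c0: data parity 1, sent cp 1 → ok
  c1: data parity 1, sent cp 0 → mismatch
  c2: data parity 1, sent cp 1 → ok
Exactly one row (r1) and one column (c1) fail → the flipped bit is at their intersection.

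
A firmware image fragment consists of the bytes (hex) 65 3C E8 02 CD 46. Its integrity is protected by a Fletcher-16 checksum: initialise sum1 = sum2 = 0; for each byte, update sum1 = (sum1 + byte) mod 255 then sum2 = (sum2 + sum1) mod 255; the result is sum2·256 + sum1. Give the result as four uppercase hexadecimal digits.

19A0

Running sums (mod 255):
  after byte 0 (65): sum1=101, sum2=101
  after byte 1 (3C): sum1=161, sum2=7
  after byte 2 (E8): sum1=138, sum2=145
  after byte 3 (02): sum1=140, sum2=30
  after byte 4 (CD): sum1=90, sum2=120
  after byte 5 (46): sum1=160, sum2=25
Checksum = sum2·256 + sum1 = 25·256 + 160 = 6560 = 0x19A0.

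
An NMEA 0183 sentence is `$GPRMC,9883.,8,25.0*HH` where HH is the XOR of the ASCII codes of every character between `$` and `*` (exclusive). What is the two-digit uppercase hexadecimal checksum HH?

62

XOR the ASCII codes of the payload characters:
  'G' = 0x47 → acc = 0x47
  'P' = 0x50 → acc = 0x17
  'R' = 0x52 → acc = 0x45
  'M' = 0x4D → acc = 0x08
  'C' = 0x43 → acc = 0x4B
  ',' = 0x2C → acc = 0x67
  '9' = 0x39 → acc = 0x5E
  '8' = 0x38 → acc = 0x66
  '8' = 0x38 → acc = 0x5E
  '3' = 0x33 → acc = 0x6D
  '.' = 0x2E → acc = 0x43
  ',' = 0x2C → acc = 0x6F
  '8' = 0x38 → acc = 0x57
  ',' = 0x2C → acc = 0x7B
  '2' = 0x32 → acc = 0x49
  '5' = 0x35 → acc = 0x7C
  '.' = 0x2E → acc = 0x52
  '0' = 0x30 → acc = 0x62
Checksum = 0x62.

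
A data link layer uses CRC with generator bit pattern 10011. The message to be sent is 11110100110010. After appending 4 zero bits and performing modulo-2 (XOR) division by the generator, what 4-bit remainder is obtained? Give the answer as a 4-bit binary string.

1000

Append 4 zeros: 111101001100100000. Divide by 10011 (XOR where the leading bit is 1):
  pos 0: 11110 XOR 10011 = 01101
  pos 1: 11011 XOR 10011 = 01000
  pos 2: 10000 XOR 10011 = 00011
  pos 5: 11011 XOR 10011 = 01000
  pos 6: 10000 XOR 10011 = 00011
  pos 9: 11010 XOR 10011 = 01001
  pos 10: 10010 XOR 10011 = 00001
Remainder (last 4 bits) = 1000. This is the CRC / FCS.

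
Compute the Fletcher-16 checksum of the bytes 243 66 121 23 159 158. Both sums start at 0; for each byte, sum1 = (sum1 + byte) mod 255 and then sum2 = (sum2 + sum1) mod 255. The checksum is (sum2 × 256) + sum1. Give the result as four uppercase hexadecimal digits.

0C05

Running sums (mod 255):
  after byte 0 (243): sum1=243, sum2=243
  after byte 1 (66): sum1=54, sum2=42
  after byte 2 (121): sum1=175, sum2=217
  after byte 3 (23): sum1=198, sum2=160
  after byte 4 (159): sum1=102, sum2=7
  after byte 5 (158): sum1=5, sum2=12
Checksum = sum2·256 + sum1 = 12·256 + 5 = 3077 = 0x0C05.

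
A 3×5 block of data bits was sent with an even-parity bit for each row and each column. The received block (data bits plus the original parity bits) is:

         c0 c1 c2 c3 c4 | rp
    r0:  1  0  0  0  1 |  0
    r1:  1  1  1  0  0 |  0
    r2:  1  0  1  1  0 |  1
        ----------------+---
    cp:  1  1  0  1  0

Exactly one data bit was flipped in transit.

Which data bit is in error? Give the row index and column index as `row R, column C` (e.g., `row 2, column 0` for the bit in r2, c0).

row 1, column 4

Recompute each row's even parity and compare to rp:
  r0: data parity 0, sent rp 0 → ok
  r1: data parity 1, sent rp 0 → mismatch
  r2: data parity 1, sent rp 1 → ok
Recompute each column's even parity and compare to cp:
  c0: data parity 1, sent cp 1 → ok
  c1: data parity 1, sent cp 1 → ok
  c2: data parity 0, sent cp 0 → ok
  c3: data parity 1, sent cp 1 → ok
  c4: data parity 1, sent cp 0 → mismatch
Exactly one row (r1) and one column (c4) fail → the flipped bit is at their intersection.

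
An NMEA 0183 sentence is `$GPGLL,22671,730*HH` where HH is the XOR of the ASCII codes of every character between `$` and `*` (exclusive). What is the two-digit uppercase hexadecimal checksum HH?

XOR the ASCII codes of the payload characters:
  'G' = 0x47 → acc = 0x47
  'P' = 0x50 → acc = 0x17
  'G' = 0x47 → acc = 0x50
  'L' = 0x4C → acc = 0x1C
  'L' = 0x4C → acc = 0x50
  ',' = 0x2C → acc = 0x7C
  '2' = 0x32 → acc = 0x4E
  '2' = 0x32 → acc = 0x7C
  '6' = 0x36 → acc = 0x4A
  '7' = 0x37 → acc = 0x7D
  '1' = 0x31 → acc = 0x4C
  ',' = 0x2C → acc = 0x60
  '7' = 0x37 → acc = 0x57
  '3' = 0x33 → acc = 0x64
  '0' = 0x30 → acc = 0x54
Checksum = 0x54.

54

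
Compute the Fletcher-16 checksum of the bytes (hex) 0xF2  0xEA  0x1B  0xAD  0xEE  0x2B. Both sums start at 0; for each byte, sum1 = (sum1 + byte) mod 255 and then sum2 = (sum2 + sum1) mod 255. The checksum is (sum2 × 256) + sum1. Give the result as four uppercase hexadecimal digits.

Running sums (mod 255):
  after byte 0 (0xF2): sum1=242, sum2=242
  after byte 1 (0xEA): sum1=221, sum2=208
  after byte 2 (0x1B): sum1=248, sum2=201
  after byte 3 (0xAD): sum1=166, sum2=112
  after byte 4 (0xEE): sum1=149, sum2=6
  after byte 5 (0x2B): sum1=192, sum2=198
Checksum = sum2·256 + sum1 = 198·256 + 192 = 50880 = 0xC6C0.

C6C0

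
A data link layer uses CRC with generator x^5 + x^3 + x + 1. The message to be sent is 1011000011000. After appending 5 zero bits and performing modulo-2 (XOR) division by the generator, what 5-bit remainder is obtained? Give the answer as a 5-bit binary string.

Append 5 zeros: 101100001100000000. Divide by 101011 (XOR where the leading bit is 1):
  pos 0: 101100 XOR 101011 = 000111
  pos 3: 111001 XOR 101011 = 010010
  pos 4: 100101 XOR 101011 = 001110
  pos 6: 111000 XOR 101011 = 010011
  pos 7: 100110 XOR 101011 = 001101
  pos 9: 110100 XOR 101011 = 011111
  pos 10: 111110 XOR 101011 = 010101
  pos 11: 101010 XOR 101011 = 000001
Remainder (last 5 bits) = 00010. This is the CRC / FCS.

00010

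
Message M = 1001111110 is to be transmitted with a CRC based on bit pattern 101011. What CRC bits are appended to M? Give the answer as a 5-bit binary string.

01000

Append 5 zeros: 100111111000000. Divide by 101011 (XOR where the leading bit is 1):
  pos 0: 100111 XOR 101011 = 001100
  pos 2: 110011 XOR 101011 = 011000
  pos 3: 110001 XOR 101011 = 011010
  pos 4: 110100 XOR 101011 = 011111
  pos 5: 111110 XOR 101011 = 010101
  pos 6: 101010 XOR 101011 = 000001
Remainder (last 5 bits) = 01000. This is the CRC / FCS.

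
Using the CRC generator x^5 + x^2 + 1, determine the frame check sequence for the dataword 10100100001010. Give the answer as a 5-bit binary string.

00011

Append 5 zeros: 1010010000101000000. Divide by 100101 (XOR where the leading bit is 1):
  pos 0: 101001 XOR 100101 = 001100
  pos 2: 110000 XOR 100101 = 010101
  pos 3: 101010 XOR 100101 = 001111
  pos 5: 111101 XOR 100101 = 011000
  pos 6: 110000 XOR 100101 = 010101
  pos 7: 101011 XOR 100101 = 001110
  pos 9: 111000 XOR 100101 = 011101
  pos 10: 111010 XOR 100101 = 011111
  pos 11: 111110 XOR 100101 = 011011
  pos 12: 110110 XOR 100101 = 010011
  pos 13: 100110 XOR 100101 = 000011
Remainder (last 5 bits) = 00011. This is the CRC / FCS.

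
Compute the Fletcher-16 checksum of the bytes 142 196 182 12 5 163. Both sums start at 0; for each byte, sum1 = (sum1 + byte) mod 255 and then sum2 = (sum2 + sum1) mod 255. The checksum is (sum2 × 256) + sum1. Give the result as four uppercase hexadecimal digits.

Running sums (mod 255):
  after byte 0 (142): sum1=142, sum2=142
  after byte 1 (196): sum1=83, sum2=225
  after byte 2 (182): sum1=10, sum2=235
  after byte 3 (12): sum1=22, sum2=2
  after byte 4 (5): sum1=27, sum2=29
  after byte 5 (163): sum1=190, sum2=219
Checksum = sum2·256 + sum1 = 219·256 + 190 = 56254 = 0xDBBE.

DBBE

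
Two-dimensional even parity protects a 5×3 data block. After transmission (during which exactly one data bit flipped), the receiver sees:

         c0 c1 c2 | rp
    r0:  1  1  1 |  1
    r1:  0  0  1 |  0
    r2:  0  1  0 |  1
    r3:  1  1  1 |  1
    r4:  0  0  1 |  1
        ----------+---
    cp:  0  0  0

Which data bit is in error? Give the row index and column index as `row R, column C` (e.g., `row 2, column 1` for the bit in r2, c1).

row 1, column 1

Recompute each row's even parity and compare to rp:
  r0: data parity 1, sent rp 1 → ok
  r1: data parity 1, sent rp 0 → mismatch
  r2: data parity 1, sent rp 1 → ok
  r3: data parity 1, sent rp 1 → ok
  r4: data parity 1, sent rp 1 → ok
Recompute each column's even parity and compare to cp:
  c0: data parity 0, sent cp 0 → ok
  c1: data parity 1, sent cp 0 → mismatch
  c2: data parity 0, sent cp 0 → ok
Exactly one row (r1) and one column (c1) fail → the flipped bit is at their intersection.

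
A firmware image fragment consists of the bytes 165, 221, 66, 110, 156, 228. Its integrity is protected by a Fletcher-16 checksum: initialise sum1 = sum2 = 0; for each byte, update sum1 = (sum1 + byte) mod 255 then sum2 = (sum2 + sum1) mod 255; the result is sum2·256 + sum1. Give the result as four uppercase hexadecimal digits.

Running sums (mod 255):
  after byte 0 (165): sum1=165, sum2=165
  after byte 1 (221): sum1=131, sum2=41
  after byte 2 (66): sum1=197, sum2=238
  after byte 3 (110): sum1=52, sum2=35
  after byte 4 (156): sum1=208, sum2=243
  after byte 5 (228): sum1=181, sum2=169
Checksum = sum2·256 + sum1 = 169·256 + 181 = 43445 = 0xA9B5.

A9B5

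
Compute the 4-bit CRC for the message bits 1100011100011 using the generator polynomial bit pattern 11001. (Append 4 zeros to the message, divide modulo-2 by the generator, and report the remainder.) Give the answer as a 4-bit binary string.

Append 4 zeros: 11000111000110000. Divide by 11001 (XOR where the leading bit is 1):
  pos 0: 11000 XOR 11001 = 00001
  pos 4: 11110 XOR 11001 = 00111
  pos 6: 11100 XOR 11001 = 00101
  pos 8: 10111 XOR 11001 = 01110
  pos 9: 11100 XOR 11001 = 00101
  pos 11: 10100 XOR 11001 = 01101
  pos 12: 11010 XOR 11001 = 00011
Remainder (last 4 bits) = 0011. This is the CRC / FCS.

0011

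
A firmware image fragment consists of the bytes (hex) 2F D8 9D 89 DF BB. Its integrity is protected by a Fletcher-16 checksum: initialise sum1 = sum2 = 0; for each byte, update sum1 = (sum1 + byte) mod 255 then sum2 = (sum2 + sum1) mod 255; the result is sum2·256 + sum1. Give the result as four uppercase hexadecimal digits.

E5CA

Running sums (mod 255):
  after byte 0 (2F): sum1=47, sum2=47
  after byte 1 (D8): sum1=8, sum2=55
  after byte 2 (9D): sum1=165, sum2=220
  after byte 3 (89): sum1=47, sum2=12
  after byte 4 (DF): sum1=15, sum2=27
  after byte 5 (BB): sum1=202, sum2=229
Checksum = sum2·256 + sum1 = 229·256 + 202 = 58826 = 0xE5CA.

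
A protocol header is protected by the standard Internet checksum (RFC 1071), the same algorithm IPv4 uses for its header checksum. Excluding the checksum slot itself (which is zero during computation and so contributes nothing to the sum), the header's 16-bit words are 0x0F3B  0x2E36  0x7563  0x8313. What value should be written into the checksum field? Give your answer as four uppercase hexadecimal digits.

One's-complement addition (fold any carry out of bit 15 back into bit 0):
  0x0F3B + 0x2E36 = 0x03D71
  0x3D71 + 0x7563 = 0x0B2D4
  0xB2D4 + 0x8313 = 0x135E7 → wrap carry → 0x35E8
One's-complement sum = 0x35E8.
Checksum = ~0x35E8 & 0xFFFF = 0xCA17.

CA17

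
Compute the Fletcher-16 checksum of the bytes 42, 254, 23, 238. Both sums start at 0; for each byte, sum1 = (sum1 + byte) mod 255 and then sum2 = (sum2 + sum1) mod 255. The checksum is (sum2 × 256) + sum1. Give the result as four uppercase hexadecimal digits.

Running sums (mod 255):
  after byte 0 (42): sum1=42, sum2=42
  after byte 1 (254): sum1=41, sum2=83
  after byte 2 (23): sum1=64, sum2=147
  after byte 3 (238): sum1=47, sum2=194
Checksum = sum2·256 + sum1 = 194·256 + 47 = 49711 = 0xC22F.

C22F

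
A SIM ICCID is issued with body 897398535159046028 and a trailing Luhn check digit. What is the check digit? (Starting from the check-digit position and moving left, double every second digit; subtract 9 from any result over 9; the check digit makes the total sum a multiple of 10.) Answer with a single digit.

Partial digits right→left: 8 2 0 6 4 0 9 5 1 5 3 5 8 9 3 7 9 8
Double every second digit counting from the check-digit position (so the 1st, 3rd, 5th, ... of the partial from the right).
  doubled (with −9 where >9): 7 0 8 9 2 6 7 6 9 → sum 54
  kept as-is: 2 6 0 5 5 5 9 7 8 → sum 47
Total = 54 + 47 = 101.
Check digit = (10 − (101 mod 10)) mod 10 = 9.

9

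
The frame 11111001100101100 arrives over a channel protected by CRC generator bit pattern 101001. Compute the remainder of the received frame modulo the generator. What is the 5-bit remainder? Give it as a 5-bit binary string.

00000

Modulo-2 division of 11111001100101100 by 101001:
  pos 0: 111110 XOR 101001 = 010111
  pos 1: 101110 XOR 101001 = 000111
  pos 4: 111110 XOR 101001 = 010111
  pos 5: 101110 XOR 101001 = 000111
  pos 8: 111101 XOR 101001 = 010100
  pos 9: 101001 XOR 101001 = 000000
Remainder = 00000 (zero — the frame passes the CRC check).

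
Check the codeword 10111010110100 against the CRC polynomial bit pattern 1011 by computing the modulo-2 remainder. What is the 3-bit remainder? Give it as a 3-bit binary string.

000

Modulo-2 division of 10111010110100 by 1011:
  pos 0: 1011 XOR 1011 = 0000
  pos 4: 1010 XOR 1011 = 0001
  pos 7: 1110 XOR 1011 = 0101
  pos 8: 1011 XOR 1011 = 0000
Remainder = 000 (zero — the frame passes the CRC check).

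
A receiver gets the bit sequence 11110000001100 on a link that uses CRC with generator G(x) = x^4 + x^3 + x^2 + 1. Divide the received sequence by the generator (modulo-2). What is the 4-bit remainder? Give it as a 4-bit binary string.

0000

Modulo-2 division of 11110000001100 by 11101:
  pos 0: 11110 XOR 11101 = 00011
  pos 3: 11000 XOR 11101 = 00101
  pos 5: 10100 XOR 11101 = 01001
  pos 6: 10011 XOR 11101 = 01110
  pos 7: 11101 XOR 11101 = 00000
Remainder = 0000 (zero — the frame passes the CRC check).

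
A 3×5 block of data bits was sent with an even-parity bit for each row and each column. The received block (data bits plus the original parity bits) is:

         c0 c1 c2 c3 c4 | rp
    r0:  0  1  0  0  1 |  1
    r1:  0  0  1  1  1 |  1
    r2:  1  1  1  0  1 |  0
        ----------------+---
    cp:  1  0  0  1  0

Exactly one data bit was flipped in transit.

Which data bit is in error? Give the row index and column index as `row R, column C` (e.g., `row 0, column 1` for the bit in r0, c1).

row 0, column 4

Recompute each row's even parity and compare to rp:
  r0: data parity 0, sent rp 1 → mismatch
  r1: data parity 1, sent rp 1 → ok
  r2: data parity 0, sent rp 0 → ok
Recompute each column's even parity and compare to cp:
  c0: data parity 1, sent cp 1 → ok
  c1: data parity 0, sent cp 0 → ok
  c2: data parity 0, sent cp 0 → ok
  c3: data parity 1, sent cp 1 → ok
  c4: data parity 1, sent cp 0 → mismatch
Exactly one row (r0) and one column (c4) fail → the flipped bit is at their intersection.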